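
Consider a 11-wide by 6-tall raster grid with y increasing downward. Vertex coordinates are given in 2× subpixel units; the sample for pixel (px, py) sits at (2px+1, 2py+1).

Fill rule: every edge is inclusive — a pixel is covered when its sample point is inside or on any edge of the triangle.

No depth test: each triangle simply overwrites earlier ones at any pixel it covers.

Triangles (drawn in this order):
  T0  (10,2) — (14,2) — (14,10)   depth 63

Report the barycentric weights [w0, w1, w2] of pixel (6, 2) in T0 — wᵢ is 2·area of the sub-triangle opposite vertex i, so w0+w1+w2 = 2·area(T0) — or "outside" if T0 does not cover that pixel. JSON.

T0:
  2·area = 32
  edge (10, 2)→(14, 2): d=(4,0) inclusive
  edge (14, 2)→(14, 10): d=(0,8) inclusive
  edge (14, 10)→(10, 2): d=(-4,-8) inclusive
    (5,1)@(11, 3): e=[4,24,4] → #
    (6,1)@(13, 3): e=[4,8,20] → #
    (7,1)@(15, 3): e=[4,-8,36] → ·
    (5,2)@(11, 5): e=[12,24,-4] → ·
    (6,2)@(13, 5): e=[12,8,12] → #
    (7,2)@(15, 5): e=[12,-8,28] → ·
    (6,3)@(13, 7): e=[20,8,4] → #
    (7,3)@(15, 7): e=[20,-8,20] → ·
    (6,4)@(13, 9): e=[28,8,-4] → ·
  covered (4 px):
    · · · · · · · · · · ·
    · · · · · # # · · · ·
    · · · · · · # · · · ·
    · · · · · · # · · · ·
    · · · · · · · · · · ·
    · · · · · · · · · · ·

Final: [8,12,12]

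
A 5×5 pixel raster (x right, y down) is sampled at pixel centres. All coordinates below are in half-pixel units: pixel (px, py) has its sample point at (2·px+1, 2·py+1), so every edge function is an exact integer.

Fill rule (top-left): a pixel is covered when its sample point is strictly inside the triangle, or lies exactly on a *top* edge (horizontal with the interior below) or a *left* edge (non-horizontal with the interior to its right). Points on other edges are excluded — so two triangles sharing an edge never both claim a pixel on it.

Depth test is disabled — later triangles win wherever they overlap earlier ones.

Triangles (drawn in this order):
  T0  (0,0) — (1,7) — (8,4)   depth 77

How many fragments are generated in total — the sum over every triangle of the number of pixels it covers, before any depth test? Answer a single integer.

T0:
  2·area = 52  (B↔C swapped to make it positive)
  edge (0, 0)→(8, 4): d=(8,4) right/bottom  bias=-1
  edge (8, 4)→(1, 7): d=(-7,3) right/bottom  bias=-1
  edge (1, 7)→(0, 0): d=(-1,-7) top-left  bias=+0
    (0,0)@(1, 1): e=[4,42,6] → █
    (1,0)@(3, 1): e=[-4,36,20] → ·
    (0,1)@(1, 3): e=[20,28,4] → █
    (1,1)@(3, 3): e=[12,22,18] → █
    (2,1)@(5, 3): e=[4,16,32] → █
    (3,1)@(7, 3): e=[-4,10,46] → ·
    (0,2)@(1, 5): e=[36,14,2] → █
    (3,2)@(7, 5): e=[12,-4,44] → ·
    (0,3)@(1, 7): e=[52,0,0] → ·  [on edge]
    (1,3)@(3, 7): e=[44,-6,14] → ·
    (2,3)@(5, 7): e=[36,-12,28] → ·
  covered (7 px):
    █ · · · ·
    █ █ █ · ·
    █ █ █ · ·
    · · · · ·
    · · · · ·

Result: 7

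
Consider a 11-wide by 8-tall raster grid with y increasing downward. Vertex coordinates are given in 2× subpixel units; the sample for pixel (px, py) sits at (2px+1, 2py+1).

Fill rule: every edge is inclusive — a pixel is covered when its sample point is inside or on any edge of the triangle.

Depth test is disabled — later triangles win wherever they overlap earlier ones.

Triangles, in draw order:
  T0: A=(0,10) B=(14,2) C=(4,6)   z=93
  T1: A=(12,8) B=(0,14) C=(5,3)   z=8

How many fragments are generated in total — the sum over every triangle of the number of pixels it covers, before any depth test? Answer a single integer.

T0:
  2·area = 24  (B↔C swapped to make it positive)
  edge (0, 10)→(4, 6): d=(4,-4) inclusive
  edge (4, 6)→(14, 2): d=(10,-4) inclusive
  edge (14, 2)→(0, 10): d=(-14,8) inclusive
    (4,0)@(9, 1): e=[0,-30,54] → .  [on edge]
    (3,1)@(7, 3): e=[0,-18,42] → .  [on edge]
    (2,2)@(5, 5): e=[0,-6,30] → .  [on edge]
    (3,2)@(7, 5): e=[8,2,14] → X
    (4,2)@(9, 5): e=[16,10,-2] → .
    (1,3)@(3, 7): e=[0,6,18] → X  [on edge]
    (2,3)@(5, 7): e=[8,14,2] → X
    (3,3)@(7, 7): e=[16,22,-14] → .
    (0,4)@(1, 9): e=[0,18,6] → X  [on edge]
    (1,4)@(3, 9): e=[8,26,-10] → .
    (2,4)@(5, 9): e=[16,34,-26] → .
    (0,5)@(1, 11): e=[8,38,-22] → .
  covered (4 px):
    . . . . . . . . . . .
    . . . . . . . . . . .
    . . . X . . . . . . .
    . X X . . . . . . . .
    X . . . . . . . . . .
    . . . . . . . . . . .
    . . . . . . . . . . .
    . . . . . . . . . . .
T1:
  2·area = 102
  edge (12, 8)→(0, 14): d=(-12,6) inclusive
  edge (0, 14)→(5, 3): d=(5,-11) inclusive
  edge (5, 3)→(12, 8): d=(7,5) inclusive
    (2,1)@(5, 3): e=[102,0,0] → X  [on edge]
    (3,1)@(7, 3): e=[90,22,-10] → .
    (2,2)@(5, 5): e=[78,10,14] → X
    (3,2)@(7, 5): e=[66,32,4] → X
    (4,2)@(9, 5): e=[54,54,-6] → .
    (2,3)@(5, 7): e=[54,20,28] → X
    (4,3)@(9, 7): e=[30,64,8] → X
    (5,3)@(11, 7): e=[18,86,-2] → .
    (1,4)@(3, 9): e=[42,8,52] → X
    (5,4)@(11, 9): e=[-6,96,12] → .
    (1,5)@(3, 11): e=[18,18,66] → X
    (3,5)@(7, 11): e=[-6,62,46] → .
    (9,6)@(19, 13): e=[-102,204,0] → .  [on edge]
  covered (13 px):
    . . . . . . . . . . .
    . . X . . . . . . . .
    . . X X . . . . . . .
    . . X X X . . . . . .
    . X X X X . . . . . .
    . X X . . . . . . . .
    X . . . . . . . . . .
    . . . . . . . . . . .

Result: 17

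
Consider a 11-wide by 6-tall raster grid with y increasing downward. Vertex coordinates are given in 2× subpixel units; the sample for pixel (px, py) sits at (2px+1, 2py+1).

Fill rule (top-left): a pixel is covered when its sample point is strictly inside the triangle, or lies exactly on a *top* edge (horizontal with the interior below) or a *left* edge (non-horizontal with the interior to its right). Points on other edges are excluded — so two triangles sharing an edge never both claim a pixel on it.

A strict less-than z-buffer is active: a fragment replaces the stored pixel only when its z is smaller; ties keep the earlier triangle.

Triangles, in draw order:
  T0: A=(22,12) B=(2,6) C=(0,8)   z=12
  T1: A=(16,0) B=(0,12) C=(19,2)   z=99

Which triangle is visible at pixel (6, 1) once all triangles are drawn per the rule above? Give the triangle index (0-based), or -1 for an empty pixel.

T0:
  2·area = 52  (B↔C swapped to make it positive)
  edge (22, 12)→(0, 8): d=(-22,-4) top-left  bias=+0
  edge (0, 8)→(2, 6): d=(2,-2) top-left  bias=+0
  edge (2, 6)→(22, 12): d=(20,6) right/bottom  bias=-1
    (3,0)@(7, 1): e=[182,0,-130] → ·  [on edge]
    (2,1)@(5, 3): e=[130,0,-78] → ·  [on edge]
    (1,2)@(3, 5): e=[78,0,-26] → ·  [on edge]
    (0,3)@(1, 7): e=[26,0,26] → #  [on edge]
    (1,3)@(3, 7): e=[34,4,14] → #
    (2,3)@(5, 7): e=[42,8,2] → #
    (3,3)@(7, 7): e=[50,12,-10] → ·
    (0,4)@(1, 9): e=[-18,4,66] → ·
    (1,4)@(3, 9): e=[-10,8,54] → ·
    (2,4)@(5, 9): e=[-2,12,42] → ·
    (3,4)@(7, 9): e=[6,16,30] → #
    (4,4)@(9, 9): e=[14,20,18] → #
  covered (7 px):
    · · · · · · · · · · ·
    · · · · · · · · · · ·
    · · · · · · · · · · ·
    # # # · · · · · · · ·
    · · · # # # · · · · ·
    · · · · · · · · # · ·
T1:
  2·area = 68  (B↔C swapped to make it positive)
  edge (16, 0)→(19, 2): d=(3,2) right/bottom  bias=-1
  edge (19, 2)→(0, 12): d=(-19,10) right/bottom  bias=-1
  edge (0, 12)→(16, 0): d=(16,-12) top-left  bias=+0
    (7,0)@(15, 1): e=[5,59,4] → #
    (8,0)@(17, 1): e=[1,39,28] → #
    (9,0)@(19, 1): e=[-3,19,52] → ·
    (6,1)@(13, 3): e=[15,41,12] → #
    (9,1)@(19, 3): e=[3,-19,84] → ·
    (5,2)@(11, 5): e=[25,23,20] → #
    (7,2)@(15, 5): e=[17,-17,68] → ·
    (8,2)@(17, 5): e=[13,-37,92] → ·
    (3,3)@(7, 7): e=[39,25,4] → #
    (4,3)@(9, 7): e=[35,5,28] → #
    (5,3)@(11, 7): e=[31,-15,52] → ·
    (6,3)@(13, 7): e=[27,-35,76] → ·
  covered (10 px):
    · · · · · · · # # · ·
    · · · · · · # # # · ·
    · · · · · # # · · · ·
    · · · # # · · · · · ·
    · · # · · · · · · · ·
    · · · · · · · · · · ·

Z-buffer (winner per pixel, '.' = empty):
  . . . . . . . 1 1 . .
  . . . . . . 1 1 1 . .
  . . . . . 1 1 . . . .
  0 0 0 1 1 . . . . . .
  . . 1 0 0 0 . . . . .
  . . . . . . . . 0 . .

Result: 1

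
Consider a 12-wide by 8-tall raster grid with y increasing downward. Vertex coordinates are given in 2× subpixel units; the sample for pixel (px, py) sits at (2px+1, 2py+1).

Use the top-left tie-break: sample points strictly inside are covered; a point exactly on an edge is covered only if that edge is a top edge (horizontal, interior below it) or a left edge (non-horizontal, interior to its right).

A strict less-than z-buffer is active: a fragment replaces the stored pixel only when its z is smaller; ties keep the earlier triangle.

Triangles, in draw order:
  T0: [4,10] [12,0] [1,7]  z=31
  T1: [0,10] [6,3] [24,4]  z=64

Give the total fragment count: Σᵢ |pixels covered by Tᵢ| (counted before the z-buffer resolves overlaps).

T0:
  2·area = 54  (B↔C swapped to make it positive)
  edge (4, 10)→(1, 7): d=(-3,-3) top-left  bias=+0
  edge (1, 7)→(12, 0): d=(11,-7) top-left  bias=+0
  edge (12, 0)→(4, 10): d=(-8,10) right/bottom  bias=-1
    (5,0)@(11, 1): e=[48,4,2] → X
    (6,0)@(13, 1): e=[54,18,-18] → .
    (4,1)@(9, 3): e=[36,12,6] → X
    (5,1)@(11, 3): e=[42,26,-14] → .
    (2,2)@(5, 5): e=[18,6,30] → X
    (3,2)@(7, 5): e=[24,20,10] → X
    (4,2)@(9, 5): e=[30,34,-10] → .
    (0,3)@(1, 7): e=[0,0,54] → X  [on edge]
    (1,3)@(3, 7): e=[6,14,34] → X
    (3,3)@(7, 7): e=[18,42,-6] → .
    (0,4)@(1, 9): e=[-6,22,38] → .
    (1,4)@(3, 9): e=[0,36,18] → X  [on edge]
    (2,5)@(5, 11): e=[0,72,-18] → .  [on edge]
    (3,6)@(7, 13): e=[0,108,-54] → .  [on edge]
    (4,7)@(9, 15): e=[0,144,-90] → .  [on edge]
  covered (8 px):
    . . . . . X . . . . . .
    . . . . X . . . . . . .
    . . X X . . . . . . . .
    X X X . . . . . . . . .
    . X . . . . . . . . . .
    . . . . . . . . . . . .
    . . . . . . . . . . . .
    . . . . . . . . . . . .
T1:
  2·area = 132
  edge (0, 10)→(6, 3): d=(6,-7) top-left  bias=+0
  edge (6, 3)→(24, 4): d=(18,1) right/bottom  bias=-1
  edge (24, 4)→(0, 10): d=(-24,6) right/bottom  bias=-1
    (2,2)@(5, 5): e=[5,37,90] → X
    (3,2)@(7, 5): e=[19,35,78] → X
    (4,2)@(9, 5): e=[33,33,66] → X
    (5,2)@(11, 5): e=[47,31,54] → X
    (6,2)@(13, 5): e=[61,29,42] → X
    (7,2)@(15, 5): e=[75,27,30] → X
    (8,2)@(17, 5): e=[89,25,18] → X
    (9,2)@(19, 5): e=[103,23,6] → X
    (10,2)@(21, 5): e=[117,21,-6] → .
    (1,3)@(3, 7): e=[3,75,54] → X
    (6,3)@(13, 7): e=[73,65,-6] → .
    (7,3)@(15, 7): e=[87,63,-18] → .
  covered (15 px):
    . . . . . . . . . . . .
    . . . . . . . . . . . .
    . . X X X X X X X X . .
    . X X X X X . . . . . .
    X X . . . . . . . . . .
    . . . . . . . . . . . .
    . . . . . . . . . . . .
    . . . . . . . . . . . .

Final: 23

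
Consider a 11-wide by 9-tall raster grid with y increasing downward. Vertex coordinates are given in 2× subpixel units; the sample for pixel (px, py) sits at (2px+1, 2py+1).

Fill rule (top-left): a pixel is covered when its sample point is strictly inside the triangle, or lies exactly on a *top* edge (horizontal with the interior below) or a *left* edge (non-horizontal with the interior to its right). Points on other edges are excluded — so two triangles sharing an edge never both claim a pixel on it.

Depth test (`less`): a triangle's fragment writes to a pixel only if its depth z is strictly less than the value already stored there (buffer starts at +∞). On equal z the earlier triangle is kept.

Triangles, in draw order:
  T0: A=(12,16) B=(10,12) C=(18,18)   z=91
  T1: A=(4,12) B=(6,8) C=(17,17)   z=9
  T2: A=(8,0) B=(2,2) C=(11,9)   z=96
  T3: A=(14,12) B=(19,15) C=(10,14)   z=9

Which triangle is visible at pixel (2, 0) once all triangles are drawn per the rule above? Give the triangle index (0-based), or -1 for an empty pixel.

T0:
  2·area = 20
  edge (12, 16)→(10, 12): d=(-2,-4) top-left  bias=+0
  edge (10, 12)→(18, 18): d=(8,6) right/bottom  bias=-1
  edge (18, 18)→(12, 16): d=(-6,-2) top-left  bias=+0
    (1,6)@(3, 13): e=[-30,50,0] → ·  [on edge]
    (5,6)@(11, 13): e=[2,2,16] → █
    (6,6)@(13, 13): e=[10,-10,20] → ·
    (4,7)@(9, 15): e=[-10,30,0] → ·  [on edge]
    (5,7)@(11, 15): e=[-2,18,4] → ·
    (6,7)@(13, 15): e=[6,6,8] → █
    (7,7)@(15, 15): e=[14,-6,12] → ·
    (6,8)@(13, 17): e=[2,22,-4] → ·
    (7,8)@(15, 17): e=[10,10,0] → █  [on edge]
    (8,8)@(17, 17): e=[18,-2,4] → ·
  covered (3 px):
    · · · · · · · · · · ·
    · · · · · · · · · · ·
    · · · · · · · · · · ·
    · · · · · · · · · · ·
    · · · · · · · · · · ·
    · · · · · · · · · · ·
    · · · · · █ · · · · ·
    · · · · · · █ · · · ·
    · · · · · · · █ · · ·
T1:
  2·area = 62
  edge (4, 12)→(6, 8): d=(2,-4) top-left  bias=+0
  edge (6, 8)→(17, 17): d=(11,9) right/bottom  bias=-1
  edge (17, 17)→(4, 12): d=(-13,-5) top-left  bias=+0
    (3,4)@(7, 9): e=[6,2,54] → █
    (4,4)@(9, 9): e=[14,-16,64] → ·
    (2,5)@(5, 11): e=[2,42,18] → █
    (4,5)@(9, 11): e=[18,6,38] → █
    (5,5)@(11, 11): e=[26,-12,48] → ·
    (2,6)@(5, 13): e=[6,64,-8] → ·
    (3,6)@(7, 13): e=[14,46,2] → █
    (5,6)@(11, 13): e=[30,10,22] → █
    (6,6)@(13, 13): e=[38,-8,32] → ·
    (3,7)@(7, 15): e=[18,68,-24] → ·
    (4,7)@(9, 15): e=[26,50,-14] → ·
    (5,7)@(11, 15): e=[34,32,-4] → ·
    (8,8)@(17, 17): e=[62,0,0] → ·  [on edge]
  covered (8 px):
    · · · · · · · · · · ·
    · · · · · · · · · · ·
    · · · · · · · · · · ·
    · · · · · · · · · · ·
    · · · █ · · · · · · ·
    · · █ █ █ · · · · · ·
    · · · █ █ █ · · · · ·
    · · · · · · █ · · · ·
    · · · · · · · · · · ·
T2:
  2·area = 60  (B↔C swapped to make it positive)
  edge (8, 0)→(11, 9): d=(3,9) right/bottom  bias=-1
  edge (11, 9)→(2, 2): d=(-9,-7) top-left  bias=+0
  edge (2, 2)→(8, 0): d=(6,-2) top-left  bias=+0
    (2,0)@(5, 1): e=[30,30,0] → █  [on edge]
    (3,0)@(7, 1): e=[12,44,4] → █
    (4,0)@(9, 1): e=[-6,58,8] → ·
    (2,1)@(5, 3): e=[36,12,12] → █
    (4,1)@(9, 3): e=[0,40,20] → ·  [on edge]
    (2,2)@(5, 5): e=[42,-6,24] → ·
    (3,2)@(7, 5): e=[24,8,28] → █
    (4,2)@(9, 5): e=[6,22,32] → █
    (5,2)@(11, 5): e=[-12,36,36] → ·
    (3,3)@(7, 7): e=[30,-10,40] → ·
    (4,3)@(9, 7): e=[12,4,44] → █
    (5,3)@(11, 7): e=[-6,18,48] → ·
    (5,4)@(11, 9): e=[0,0,60] → ·  [on edge]
    (6,7)@(13, 15): e=[0,-40,100] → ·  [on edge]
  covered (7 px):
    · · █ █ · · · · · · ·
    · · █ █ · · · · · · ·
    · · · █ █ · · · · · ·
    · · · · █ · · · · · ·
    · · · · · · · · · · ·
    · · · · · · · · · · ·
    · · · · · · · · · · ·
    · · · · · · · · · · ·
    · · · · · · · · · · ·
T3:
  2·area = 22
  edge (14, 12)→(19, 15): d=(5,3) right/bottom  bias=-1
  edge (19, 15)→(10, 14): d=(-9,-1) top-left  bias=+0
  edge (10, 14)→(14, 12): d=(4,-2) top-left  bias=+0
    (4,4)@(9, 9): e=[0,44,-22] → ·  [on edge]
    (0,6)@(1, 13): e=[44,0,-22] → ·  [on edge]
    (6,6)@(13, 13): e=[8,12,2] → █
    (7,6)@(15, 13): e=[2,14,6] → █
    (8,6)@(17, 13): e=[-4,16,10] → ·
    (6,7)@(13, 15): e=[18,-6,10] → ·
    (7,7)@(15, 15): e=[12,-4,14] → ·
    (9,7)@(19, 15): e=[0,0,22] → ·  [on edge]
  covered (2 px):
    · · · · · · · · · · ·
    · · · · · · · · · · ·
    · · · · · · · · · · ·
    · · · · · · · · · · ·
    · · · · · · · · · · ·
    · · · · · · · · · · ·
    · · · · · · █ █ · · ·
    · · · · · · · · · · ·
    · · · · · · · · · · ·

Z-buffer (winner per pixel, '.' = empty):
  . . 2 2 . . . . . . .
  . . 2 2 . . . . . . .
  . . . 2 2 . . . . . .
  . . . . 2 . . . . . .
  . . . 1 . . . . . . .
  . . 1 1 1 . . . . . .
  . . . 1 1 1 3 3 . . .
  . . . . . . 1 . . . .
  . . . . . . . 0 . . .

Final: 2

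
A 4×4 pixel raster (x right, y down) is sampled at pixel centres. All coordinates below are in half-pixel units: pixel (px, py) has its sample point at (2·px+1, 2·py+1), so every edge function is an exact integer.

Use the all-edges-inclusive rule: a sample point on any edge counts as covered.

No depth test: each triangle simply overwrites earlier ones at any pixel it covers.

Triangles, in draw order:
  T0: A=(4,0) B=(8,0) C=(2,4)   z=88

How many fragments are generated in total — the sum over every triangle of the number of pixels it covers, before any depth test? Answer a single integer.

T0:
  2·area = 16
  edge (4, 0)→(8, 0): d=(4,0) inclusive
  edge (8, 0)→(2, 4): d=(-6,4) inclusive
  edge (2, 4)→(4, 0): d=(2,-4) inclusive
    (2,0)@(5, 1): e=[4,6,6] → █
    (3,0)@(7, 1): e=[4,-2,14] → ·
    (1,1)@(3, 3): e=[12,2,2] → █
    (2,1)@(5, 3): e=[12,-6,10] → ·
    (1,2)@(3, 5): e=[20,-10,6] → ·
  covered (2 px):
    · · █ ·
    · █ · ·
    · · · ·
    · · · ·

Final: 2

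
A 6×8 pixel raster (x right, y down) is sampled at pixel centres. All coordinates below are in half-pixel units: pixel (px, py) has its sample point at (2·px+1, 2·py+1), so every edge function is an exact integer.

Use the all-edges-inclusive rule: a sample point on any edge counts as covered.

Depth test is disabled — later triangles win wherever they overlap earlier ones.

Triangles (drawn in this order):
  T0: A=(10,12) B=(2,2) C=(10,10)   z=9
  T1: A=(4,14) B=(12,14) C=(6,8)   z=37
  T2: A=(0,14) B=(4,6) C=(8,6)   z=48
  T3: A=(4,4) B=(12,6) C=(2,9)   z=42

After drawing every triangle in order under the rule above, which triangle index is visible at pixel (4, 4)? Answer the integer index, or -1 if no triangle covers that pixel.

T0:
  2·area = 16
  edge (10, 12)→(2, 2): d=(-8,-10) inclusive
  edge (2, 2)→(10, 10): d=(8,8) inclusive
  edge (10, 10)→(10, 12): d=(0,2) inclusive
    (0,0)@(1, 1): e=[-2,0,18] → ·  [on edge]
    (1,1)@(3, 3): e=[2,0,14] → █  [on edge]
    (2,1)@(5, 3): e=[22,-16,10] → ·
    (1,2)@(3, 5): e=[-14,16,14] → ·
    (2,2)@(5, 5): e=[6,0,10] → █  [on edge]
    (3,2)@(7, 5): e=[26,-16,6] → ·
    (2,3)@(5, 7): e=[-10,16,10] → ·
    (3,3)@(7, 7): e=[10,0,6] → █  [on edge]
    (4,3)@(9, 7): e=[30,-16,2] → ·
    (3,4)@(7, 9): e=[-6,16,6] → ·
    (4,4)@(9, 9): e=[14,0,2] → █  [on edge]
    (5,4)@(11, 9): e=[34,-16,-2] → ·
    (5,5)@(11, 11): e=[18,0,-2] → ·  [on edge]
  covered (4 px):
    · · · · · ·
    · █ · · · ·
    · · █ · · ·
    · · · █ · ·
    · · · · █ ·
    · · · · · ·
    · · · · · ·
    · · · · · ·
T1:
  2·area = 48  (B↔C swapped to make it positive)
  edge (4, 14)→(6, 8): d=(2,-6) inclusive
  edge (6, 8)→(12, 14): d=(6,6) inclusive
  edge (12, 14)→(4, 14): d=(-8,0) inclusive
    (0,1)@(1, 3): e=[-40,0,88] → ·  [on edge]
    (1,2)@(3, 5): e=[-24,0,72] → ·  [on edge]
    (3,2)@(7, 5): e=[0,-24,72] → ·  [on edge]
    (2,3)@(5, 7): e=[-8,0,56] → ·  [on edge]
    (3,4)@(7, 9): e=[8,0,40] → █  [on edge]
    (4,4)@(9, 9): e=[20,-12,40] → ·
    (2,5)@(5, 11): e=[0,24,24] → █  [on edge]
    (4,5)@(9, 11): e=[24,0,24] → █  [on edge]
    (5,5)@(11, 11): e=[36,-12,24] → ·
    (2,6)@(5, 13): e=[4,36,8] → █
    (5,6)@(11, 13): e=[40,0,8] → █  [on edge]
    (2,7)@(5, 15): e=[8,48,-8] → ·
  covered (8 px):
    · · · · · ·
    · · · · · ·
    · · · · · ·
    · · · · · ·
    · · · █ · ·
    · · █ █ █ ·
    · · █ █ █ █
    · · · · · ·
T2:
  2·area = 32
  edge (0, 14)→(4, 6): d=(4,-8) inclusive
  edge (4, 6)→(8, 6): d=(4,0) inclusive
  edge (8, 6)→(0, 14): d=(-8,8) inclusive
    (5,1)@(11, 3): e=[44,-12,0] → ·  [on edge]
    (4,2)@(9, 5): e=[36,-4,0] → ·  [on edge]
    (2,3)@(5, 7): e=[12,4,16] → █
    (3,3)@(7, 7): e=[28,4,0] → █  [on edge]
    (4,3)@(9, 7): e=[44,4,-16] → ·
    (1,4)@(3, 9): e=[4,12,16] → █
    (2,4)@(5, 9): e=[20,12,0] → █  [on edge]
    (3,4)@(7, 9): e=[36,12,-16] → ·
    (1,5)@(3, 11): e=[12,20,0] → █  [on edge]
    (2,5)@(5, 11): e=[28,20,-16] → ·
    (0,6)@(1, 13): e=[4,28,0] → █  [on edge]
    (1,6)@(3, 13): e=[20,28,-16] → ·
  covered (6 px):
    · · · · · ·
    · · · · · ·
    · · · · · ·
    · · █ █ · ·
    · █ █ · · ·
    · █ · · · ·
    █ · · · · ·
    · · · · · ·
T3:
  2·area = 44
  edge (4, 4)→(12, 6): d=(8,2) inclusive
  edge (12, 6)→(2, 9): d=(-10,3) inclusive
  edge (2, 9)→(4, 4): d=(2,-5) inclusive
    (2,2)@(5, 5): e=[6,31,7] → █
    (3,2)@(7, 5): e=[2,25,17] → █
    (4,2)@(9, 5): e=[-2,19,27] → ·
    (1,3)@(3, 7): e=[26,17,1] → █
    (4,3)@(9, 7): e=[14,-1,31] → ·
    (1,4)@(3, 9): e=[42,-3,5] → ·
    (2,4)@(5, 9): e=[38,-9,15] → ·
    (3,4)@(7, 9): e=[34,-15,25] → ·
  covered (5 px):
    · · · · · ·
    · · · · · ·
    · · █ █ · ·
    · █ █ █ · ·
    · · · · · ·
    · · · · · ·
    · · · · · ·
    · · · · · ·

Z-buffer (winner per pixel, '.' = empty):
  . . . . . .
  . 0 . . . .
  . . 3 3 . .
  . 3 3 3 . .
  . 2 2 1 0 .
  . 2 1 1 1 .
  2 . 1 1 1 1
  . . . . . .

Answer: 0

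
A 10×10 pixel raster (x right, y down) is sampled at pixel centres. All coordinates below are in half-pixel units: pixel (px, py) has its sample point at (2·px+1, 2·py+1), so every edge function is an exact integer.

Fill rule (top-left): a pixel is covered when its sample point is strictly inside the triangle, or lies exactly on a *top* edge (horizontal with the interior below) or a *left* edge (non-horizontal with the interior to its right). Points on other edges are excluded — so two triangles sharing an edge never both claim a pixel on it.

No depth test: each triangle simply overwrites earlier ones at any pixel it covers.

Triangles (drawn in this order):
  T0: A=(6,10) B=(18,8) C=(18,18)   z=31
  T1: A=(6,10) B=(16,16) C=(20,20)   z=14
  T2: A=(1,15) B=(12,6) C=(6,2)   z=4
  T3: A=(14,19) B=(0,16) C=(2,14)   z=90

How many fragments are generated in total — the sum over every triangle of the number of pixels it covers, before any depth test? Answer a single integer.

T0:
  2·area = 120
  edge (6, 10)→(18, 8): d=(12,-2) top-left  bias=+0
  edge (18, 8)→(18, 18): d=(0,10) right/bottom  bias=-1
  edge (18, 18)→(6, 10): d=(-12,-8) top-left  bias=+0
    (6,4)@(13, 9): e=[2,50,68] → #
    (7,4)@(15, 9): e=[6,30,84] → #
    (8,4)@(17, 9): e=[10,10,100] → #
    (9,4)@(19, 9): e=[14,-10,116] → ·
    (4,5)@(9, 11): e=[18,90,12] → #
    (5,5)@(11, 11): e=[22,70,28] → #
    (9,5)@(19, 11): e=[38,-10,92] → ·
    (4,6)@(9, 13): e=[42,90,-12] → ·
    (5,6)@(11, 13): e=[46,70,4] → #
    (9,6)@(19, 13): e=[62,-10,68] → ·
    (5,7)@(11, 15): e=[70,70,-20] → ·
    (6,7)@(13, 15): e=[74,50,-4] → ·
  covered (15 px):
    · · · · · · · · · ·
    · · · · · · · · · ·
    · · · · · · · · · ·
    · · · · · · · · · ·
    · · · · · · # # # ·
    · · · · # # # # # ·
    · · · · · # # # # ·
    · · · · · · · # # ·
    · · · · · · · · # ·
    · · · · · · · · · ·
T1:
  2·area = 16
  edge (6, 10)→(16, 16): d=(10,6) right/bottom  bias=-1
  edge (16, 16)→(20, 20): d=(4,4) right/bottom  bias=-1
  edge (20, 20)→(6, 10): d=(-14,-10) top-left  bias=+0
    (0,0)@(1, 1): e=[-60,0,76] → ·  [on edge]
    (1,1)@(3, 3): e=[-52,0,68] → ·  [on edge]
    (2,2)@(5, 5): e=[-44,0,60] → ·  [on edge]
    (0,3)@(1, 7): e=[0,24,-8] → ·  [on edge]
    (3,3)@(7, 7): e=[-36,0,52] → ·  [on edge]
    (4,4)@(9, 9): e=[-28,0,44] → ·  [on edge]
    (5,5)@(11, 11): e=[-20,0,36] → ·  [on edge]
    (5,6)@(11, 13): e=[0,8,8] → ·  [on edge]
    (6,6)@(13, 13): e=[-12,0,28] → ·  [on edge]
    (6,7)@(13, 15): e=[8,8,0] → #  [on edge]
    (7,7)@(15, 15): e=[-4,0,20] → ·  [on edge]
    (6,8)@(13, 17): e=[28,16,-28] → ·
    (8,8)@(17, 17): e=[4,0,12] → ·  [on edge]
    (9,9)@(19, 19): e=[12,0,4] → ·  [on edge]
  covered (1 px):
    · · · · · · · · · ·
    · · · · · · · · · ·
    · · · · · · · · · ·
    · · · · · · · · · ·
    · · · · · · · · · ·
    · · · · · · · · · ·
    · · · · · · · · · ·
    · · · · · · # · · ·
    · · · · · · · · · ·
    · · · · · · · · · ·
T2:
  2·area = 98  (B↔C swapped to make it positive)
  edge (1, 15)→(6, 2): d=(5,-13) top-left  bias=+0
  edge (6, 2)→(12, 6): d=(6,4) right/bottom  bias=-1
  edge (12, 6)→(1, 15): d=(-11,9) right/bottom  bias=-1
    (3,1)@(7, 3): e=[18,2,78] → #
    (4,1)@(9, 3): e=[44,-6,60] → ·
    (2,2)@(5, 5): e=[2,22,74] → #
    (4,2)@(9, 5): e=[54,6,38] → #
    (5,2)@(11, 5): e=[80,-2,20] → ·
    (2,3)@(5, 7): e=[12,34,52] → #
    (5,3)@(11, 7): e=[90,10,-2] → ·
    (2,4)@(5, 9): e=[22,46,30] → #
    (4,4)@(9, 9): e=[74,30,-6] → ·
    (1,5)@(3, 11): e=[6,66,26] → #
    (3,5)@(7, 11): e=[58,50,-10] → ·
    (1,6)@(3, 13): e=[16,78,4] → #
    (0,7)@(1, 15): e=[0,98,0] → ·  [on edge]
  covered (12 px):
    · · · · · · · · · ·
    · · · # · · · · · ·
    · · # # # · · · · ·
    · · # # # · · · · ·
    · · # # · · · · · ·
    · # # · · · · · · ·
    · # · · · · · · · ·
    · · · · · · · · · ·
    · · · · · · · · · ·
    · · · · · · · · · ·
T3:
  2·area = 34
  edge (14, 19)→(0, 16): d=(-14,-3) top-left  bias=+0
  edge (0, 16)→(2, 14): d=(2,-2) top-left  bias=+0
  edge (2, 14)→(14, 19): d=(12,5) right/bottom  bias=-1
    (7,0)@(15, 1): e=[255,0,-221] → ·  [on edge]
    (6,1)@(13, 3): e=[221,0,-187] → ·  [on edge]
    (5,2)@(11, 5): e=[187,0,-153] → ·  [on edge]
    (4,3)@(9, 7): e=[153,0,-119] → ·  [on edge]
    (3,4)@(7, 9): e=[119,0,-85] → ·  [on edge]
    (2,5)@(5, 11): e=[85,0,-51] → ·  [on edge]
    (1,6)@(3, 13): e=[51,0,-17] → ·  [on edge]
    (0,7)@(1, 15): e=[17,0,17] → #  [on edge]
    (1,7)@(3, 15): e=[23,4,7] → #
    (2,7)@(5, 15): e=[29,8,-3] → ·
    (0,8)@(1, 17): e=[-11,4,41] → ·
    (1,8)@(3, 17): e=[-5,8,31] → ·
  covered (5 px):
    · · · · · · · · · ·
    · · · · · · · · · ·
    · · · · · · · · · ·
    · · · · · · · · · ·
    · · · · · · · · · ·
    · · · · · · · · · ·
    · · · · · · · · · ·
    # # · · · · · · · ·
    · · # # # · · · · ·
    · · · · · · · · · ·

Answer: 33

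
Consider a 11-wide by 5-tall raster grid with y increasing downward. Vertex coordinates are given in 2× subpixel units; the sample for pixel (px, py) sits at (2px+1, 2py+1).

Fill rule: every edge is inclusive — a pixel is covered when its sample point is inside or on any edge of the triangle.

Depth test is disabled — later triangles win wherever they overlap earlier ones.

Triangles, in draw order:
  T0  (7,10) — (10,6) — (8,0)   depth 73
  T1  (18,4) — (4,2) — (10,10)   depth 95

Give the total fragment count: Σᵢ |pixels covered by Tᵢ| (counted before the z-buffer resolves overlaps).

T0:
  2·area = 26  (B↔C swapped to make it positive)
  edge (7, 10)→(8, 0): d=(1,-10) inclusive
  edge (8, 0)→(10, 6): d=(2,6) inclusive
  edge (10, 6)→(7, 10): d=(-3,4) inclusive
    (4,1)@(9, 3): e=[13,0,13] → #  [on edge]
    (5,1)@(11, 3): e=[33,-12,5] → ·
    (4,2)@(9, 5): e=[15,4,7] → #
    (5,2)@(11, 5): e=[35,-8,-1] → ·
    (4,3)@(9, 7): e=[17,8,1] → #
    (5,3)@(11, 7): e=[37,-4,-7] → ·
    (4,4)@(9, 9): e=[19,12,-5] → ·
    (5,4)@(11, 9): e=[39,0,-13] → ·  [on edge]
  covered (3 px):
    · · · · · · · · · · ·
    · · · · # · · · · · ·
    · · · · # · · · · · ·
    · · · · # · · · · · ·
    · · · · · · · · · · ·
T1:
  2·area = 100  (B↔C swapped to make it positive)
  edge (18, 4)→(10, 10): d=(-8,6) inclusive
  edge (10, 10)→(4, 2): d=(-6,-8) inclusive
  edge (4, 2)→(18, 4): d=(14,2) inclusive
    (2,1)@(5, 3): e=[86,2,12] → #
    (3,1)@(7, 3): e=[74,18,8] → #
    (4,1)@(9, 3): e=[62,34,4] → #
    (5,1)@(11, 3): e=[50,50,0] → #  [on edge]
    (6,1)@(13, 3): e=[38,66,-4] → ·
    (2,2)@(5, 5): e=[70,-10,40] → ·
    (3,2)@(7, 5): e=[58,6,36] → #
    (6,2)@(13, 5): e=[22,54,24] → #
    (7,2)@(15, 5): e=[10,70,20] → #
    (8,2)@(17, 5): e=[-2,86,16] → ·
    (3,3)@(7, 7): e=[42,-6,64] → ·
    (4,3)@(9, 7): e=[30,10,60] → #
  covered (13 px):
    · · · · · · · · · · ·
    · · # # # # · · · · ·
    · · · # # # # # · · ·
    · · · · # # # · · · ·
    · · · · · # · · · · ·

Final: 16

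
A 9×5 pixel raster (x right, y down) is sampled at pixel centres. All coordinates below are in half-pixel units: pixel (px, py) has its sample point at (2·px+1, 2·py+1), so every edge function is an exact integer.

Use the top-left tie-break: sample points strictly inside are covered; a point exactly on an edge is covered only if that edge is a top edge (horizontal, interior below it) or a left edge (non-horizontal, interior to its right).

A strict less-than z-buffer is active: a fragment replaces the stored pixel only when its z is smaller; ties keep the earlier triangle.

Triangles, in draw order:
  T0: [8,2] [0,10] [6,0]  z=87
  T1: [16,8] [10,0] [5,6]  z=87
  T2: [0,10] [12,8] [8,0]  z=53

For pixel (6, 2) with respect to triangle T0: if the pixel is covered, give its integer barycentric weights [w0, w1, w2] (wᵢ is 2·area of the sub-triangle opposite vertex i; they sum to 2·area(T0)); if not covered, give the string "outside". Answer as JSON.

T0:
  2·area = 32
  edge (8, 2)→(0, 10): d=(-8,8) right/bottom  bias=-1
  edge (0, 10)→(6, 0): d=(6,-10) top-left  bias=+0
  edge (6, 0)→(8, 2): d=(2,2) right/bottom  bias=-1
    (3,0)@(7, 1): e=[16,16,0] → ·  [on edge]
    (4,0)@(9, 1): e=[0,36,-4] → ·  [on edge]
    (2,1)@(5, 3): e=[16,8,8] → █
    (3,1)@(7, 3): e=[0,28,4] → ·  [on edge]
    (4,1)@(9, 3): e=[-16,48,0] → ·  [on edge]
    (1,2)@(3, 5): e=[16,0,16] → █  [on edge]
    (2,2)@(5, 5): e=[0,20,12] → ·  [on edge]
    (5,2)@(11, 5): e=[-48,80,0] → ·  [on edge]
    (1,3)@(3, 7): e=[0,12,20] → ·  [on edge]
    (6,3)@(13, 7): e=[-80,112,0] → ·  [on edge]
    (0,4)@(1, 9): e=[0,4,28] → ·  [on edge]
    (7,4)@(15, 9): e=[-112,144,0] → ·  [on edge]
  covered (2 px):
    · · · · · · · · ·
    · · █ · · · · · ·
    · █ · · · · · · ·
    · · · · · · · · ·
    · · · · · · · · ·
T1:
  2·area = 76  (B↔C swapped to make it positive)
  edge (16, 8)→(5, 6): d=(-11,-2) top-left  bias=+0
  edge (5, 6)→(10, 0): d=(5,-6) top-left  bias=+0
  edge (10, 0)→(16, 8): d=(6,8) right/bottom  bias=-1
    (4,1)@(9, 3): e=[41,9,26] → █
    (5,1)@(11, 3): e=[45,21,10] → █
    (6,1)@(13, 3): e=[49,33,-6] → ·
    (3,2)@(7, 5): e=[15,7,54] → █
    (6,2)@(13, 5): e=[27,43,6] → █
    (7,2)@(15, 5): e=[31,55,-10] → ·
    (3,3)@(7, 7): e=[-7,17,66] → ·
    (4,3)@(9, 7): e=[-3,29,50] → ·
    (5,3)@(11, 7): e=[1,41,34] → █
    (7,3)@(15, 7): e=[9,65,2] → █
    (8,3)@(17, 7): e=[13,77,-14] → ·
    (5,4)@(11, 9): e=[-21,51,46] → ·
  covered (9 px):
    · · · · · · · · ·
    · · · · █ █ · · ·
    · · · █ █ █ █ · ·
    · · · · · █ █ █ ·
    · · · · · · · · ·
T2:
  2·area = 104  (B↔C swapped to make it positive)
  edge (0, 10)→(8, 0): d=(8,-10) top-left  bias=+0
  edge (8, 0)→(12, 8): d=(4,8) right/bottom  bias=-1
  edge (12, 8)→(0, 10): d=(-12,2) right/bottom  bias=-1
    (3,1)@(7, 3): e=[14,20,70] → █
    (4,1)@(9, 3): e=[34,4,66] → █
    (5,1)@(11, 3): e=[54,-12,62] → ·
    (2,2)@(5, 5): e=[10,44,50] → █
    (5,2)@(11, 5): e=[70,-4,38] → ·
    (1,3)@(3, 7): e=[6,68,30] → █
    (5,3)@(11, 7): e=[86,4,14] → █
    (6,3)@(13, 7): e=[106,-12,10] → ·
    (0,4)@(1, 9): e=[2,92,10] → █
    (3,4)@(7, 9): e=[62,44,-2] → ·
    (4,4)@(9, 9): e=[82,28,-6] → ·
    (5,4)@(11, 9): e=[102,12,-10] → ·
  covered (13 px):
    · · · · · · · · ·
    · · · █ █ · · · ·
    · · █ █ █ · · · ·
    · █ █ █ █ █ · · ·
    █ █ █ · · · · · ·

Answer: "outside"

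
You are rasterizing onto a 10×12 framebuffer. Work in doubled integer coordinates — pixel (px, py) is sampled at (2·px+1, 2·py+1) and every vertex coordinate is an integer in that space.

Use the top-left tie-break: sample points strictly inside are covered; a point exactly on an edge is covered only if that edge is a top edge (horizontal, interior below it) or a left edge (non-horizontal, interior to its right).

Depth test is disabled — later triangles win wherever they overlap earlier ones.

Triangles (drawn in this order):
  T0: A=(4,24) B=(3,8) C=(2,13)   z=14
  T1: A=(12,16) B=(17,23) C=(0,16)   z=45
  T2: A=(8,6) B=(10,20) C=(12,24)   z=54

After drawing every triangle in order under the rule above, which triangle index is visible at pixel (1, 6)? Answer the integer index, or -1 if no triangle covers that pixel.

T0:
  2·area = 21  (B↔C swapped to make it positive)
  edge (4, 24)→(2, 13): d=(-2,-11) top-left  bias=+0
  edge (2, 13)→(3, 8): d=(1,-5) top-left  bias=+0
  edge (3, 8)→(4, 24): d=(1,16) right/bottom  bias=-1
    (1,4)@(3, 9): e=[19,1,1] → █
    (2,4)@(5, 9): e=[41,11,-31] → ·
    (1,5)@(3, 11): e=[15,3,3] → █
    (2,5)@(5, 11): e=[37,13,-29] → ·
    (1,6)@(3, 13): e=[11,5,5] → █
    (2,6)@(5, 13): e=[33,15,-27] → ·
    (1,7)@(3, 15): e=[7,7,7] → █
    (2,7)@(5, 15): e=[29,17,-25] → ·
    (1,8)@(3, 17): e=[3,9,9] → █
    (2,8)@(5, 17): e=[25,19,-23] → ·
    (1,9)@(3, 19): e=[-1,11,11] → ·
  covered (5 px):
    · · · · · · · · · ·
    · · · · · · · · · ·
    · · · · · · · · · ·
    · · · · · · · · · ·
    · █ · · · · · · · ·
    · █ · · · · · · · ·
    · █ · · · · · · · ·
    · █ · · · · · · · ·
    · █ · · · · · · · ·
    · · · · · · · · · ·
    · · · · · · · · · ·
    · · · · · · · · · ·
T1:
  2·area = 84
  edge (12, 16)→(17, 23): d=(5,7) right/bottom  bias=-1
  edge (17, 23)→(0, 16): d=(-17,-7) top-left  bias=+0
  edge (0, 16)→(12, 16): d=(12,0) top-left  bias=+0
    (3,4)@(7, 9): e=[0,168,-84] → ·  [on edge]
    (1,8)@(3, 17): e=[68,4,12] → █
    (2,8)@(5, 17): e=[54,18,12] → █
    (3,8)@(7, 17): e=[40,32,12] → █
    (4,8)@(9, 17): e=[26,46,12] → █
    (5,8)@(11, 17): e=[12,60,12] → █
    (6,8)@(13, 17): e=[-2,74,12] → ·
    (1,9)@(3, 19): e=[78,-30,36] → ·
    (2,9)@(5, 19): e=[64,-16,36] → ·
    (3,9)@(7, 19): e=[50,-2,36] → ·
    (4,9)@(9, 19): e=[36,12,36] → █
    (6,9)@(13, 19): e=[8,40,36] → █
    (8,11)@(17, 23): e=[0,0,84] → ·  [on edge]
  covered (10 px):
    · · · · · · · · · ·
    · · · · · · · · · ·
    · · · · · · · · · ·
    · · · · · · · · · ·
    · · · · · · · · · ·
    · · · · · · · · · ·
    · · · · · · · · · ·
    · · · · · · · · · ·
    · █ █ █ █ █ · · · ·
    · · · · █ █ █ · · ·
    · · · · · · █ █ · ·
    · · · · · · · · · ·
T2:
  2·area = 20  (B↔C swapped to make it positive)
  edge (8, 6)→(12, 24): d=(4,18) right/bottom  bias=-1
  edge (12, 24)→(10, 20): d=(-2,-4) top-left  bias=+0
  edge (10, 20)→(8, 6): d=(-2,-14) top-left  bias=+0
    (4,5)@(9, 11): e=[2,14,4] → █
    (5,5)@(11, 11): e=[-34,22,32] → ·
    (4,6)@(9, 13): e=[10,10,0] → █  [on edge]
    (5,6)@(11, 13): e=[-26,18,28] → ·
    (4,7)@(9, 15): e=[18,6,-4] → ·
    (5,10)@(11, 21): e=[6,2,12] → █
    (6,10)@(13, 21): e=[-30,10,40] → ·
    (5,11)@(11, 23): e=[14,-2,8] → ·
  covered (3 px):
    · · · · · · · · · ·
    · · · · · · · · · ·
    · · · · · · · · · ·
    · · · · · · · · · ·
    · · · · · · · · · ·
    · · · · █ · · · · ·
    · · · · █ · · · · ·
    · · · · · · · · · ·
    · · · · · · · · · ·
    · · · · · · · · · ·
    · · · · · █ · · · ·
    · · · · · · · · · ·

Z-buffer (winner per pixel, '.' = empty):
  . . . . . . . . . .
  . . . . . . . . . .
  . . . . . . . . . .
  . . . . . . . . . .
  . 0 . . . . . . . .
  . 0 . . 2 . . . . .
  . 0 . . 2 . . . . .
  . 0 . . . . . . . .
  . 1 1 1 1 1 . . . .
  . . . . 1 1 1 . . .
  . . . . . 2 1 1 . .
  . . . . . . . . . .

Answer: 0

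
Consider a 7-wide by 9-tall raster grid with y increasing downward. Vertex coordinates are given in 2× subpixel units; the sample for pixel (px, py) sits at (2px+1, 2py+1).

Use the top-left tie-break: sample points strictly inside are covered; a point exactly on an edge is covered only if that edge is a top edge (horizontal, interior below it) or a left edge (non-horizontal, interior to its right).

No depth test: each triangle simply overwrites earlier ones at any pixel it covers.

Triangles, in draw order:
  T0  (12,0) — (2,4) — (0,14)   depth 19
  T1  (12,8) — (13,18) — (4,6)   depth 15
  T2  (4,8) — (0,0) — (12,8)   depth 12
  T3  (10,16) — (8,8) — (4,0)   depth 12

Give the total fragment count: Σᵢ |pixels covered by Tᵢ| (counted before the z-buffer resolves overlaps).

T0:
  2·area = 92  (B↔C swapped to make it positive)
  edge (12, 0)→(0, 14): d=(-12,14) right/bottom  bias=-1
  edge (0, 14)→(2, 4): d=(2,-10) top-left  bias=+0
  edge (2, 4)→(12, 0): d=(10,-4) top-left  bias=+0
    (5,0)@(11, 1): e=[2,84,6] → #
    (6,0)@(13, 1): e=[-26,104,14] → ·
    (2,1)@(5, 3): e=[62,28,2] → #
    (3,1)@(7, 3): e=[34,48,10] → #
    (4,1)@(9, 3): e=[6,68,18] → #
    (5,1)@(11, 3): e=[-22,88,26] → ·
    (1,2)@(3, 5): e=[66,12,14] → #
    (4,2)@(9, 5): e=[-18,72,38] → ·
    (1,3)@(3, 7): e=[42,16,34] → #
    (3,3)@(7, 7): e=[-14,56,50] → ·
    (0,4)@(1, 9): e=[46,0,46] → #  [on edge]
    (2,4)@(5, 9): e=[-10,40,62] → ·
  covered (12 px):
    · · · · · # ·
    · · # # # · ·
    · # # # · · ·
    · # # · · · ·
    # # · · · · ·
    # · · · · · ·
    · · · · · · ·
    · · · · · · ·
    · · · · · · ·
T1:
  2·area = 78
  edge (12, 8)→(13, 18): d=(1,10) right/bottom  bias=-1
  edge (13, 18)→(4, 6): d=(-9,-12) top-left  bias=+0
  edge (4, 6)→(12, 8): d=(8,2) right/bottom  bias=-1
    (2,3)@(5, 7): e=[69,3,6] → #
    (3,3)@(7, 7): e=[49,27,2] → #
    (4,3)@(9, 7): e=[29,51,-2] → ·
    (2,4)@(5, 9): e=[71,-15,22] → ·
    (3,4)@(7, 9): e=[51,9,18] → #
    (4,4)@(9, 9): e=[31,33,14] → #
    (5,4)@(11, 9): e=[11,57,10] → #
    (6,4)@(13, 9): e=[-9,81,6] → ·
    (3,5)@(7, 11): e=[53,-9,34] → ·
    (4,5)@(9, 11): e=[33,15,30] → #
    (6,5)@(13, 11): e=[-7,63,22] → ·
    (4,6)@(9, 13): e=[35,-3,46] → ·
  covered (9 px):
    · · · · · · ·
    · · · · · · ·
    · · · · · · ·
    · · # # · · ·
    · · · # # # ·
    · · · · # # ·
    · · · · · # ·
    · · · · · # ·
    · · · · · · ·
T2:
  2·area = 64
  edge (4, 8)→(0, 0): d=(-4,-8) top-left  bias=+0
  edge (0, 0)→(12, 8): d=(12,8) right/bottom  bias=-1
  edge (12, 8)→(4, 8): d=(-8,0) right/bottom  bias=-1
    (0,0)@(1, 1): e=[4,4,56] → #
    (1,0)@(3, 1): e=[20,-12,56] → ·
    (0,1)@(1, 3): e=[-4,28,40] → ·
    (1,1)@(3, 3): e=[12,12,40] → #
    (2,1)@(5, 3): e=[28,-4,40] → ·
    (1,2)@(3, 5): e=[4,36,24] → #
    (2,2)@(5, 5): e=[20,20,24] → #
    (3,2)@(7, 5): e=[36,4,24] → #
    (4,2)@(9, 5): e=[52,-12,24] → ·
    (1,3)@(3, 7): e=[-4,60,8] → ·
    (2,3)@(5, 7): e=[12,44,8] → #
    (4,3)@(9, 7): e=[44,12,8] → #
  covered (8 px):
    # · · · · · ·
    · # · · · · ·
    · # # # · · ·
    · · # # # · ·
    · · · · · · ·
    · · · · · · ·
    · · · · · · ·
    · · · · · · ·
    · · · · · · ·
T3:
  2·area = 16  (B↔C swapped to make it positive)
  edge (10, 16)→(4, 0): d=(-6,-16) top-left  bias=+0
  edge (4, 0)→(8, 8): d=(4,8) right/bottom  bias=-1
  edge (8, 8)→(10, 16): d=(2,8) right/bottom  bias=-1
    (3,3)@(7, 7): e=[6,4,6] → #
    (4,3)@(9, 7): e=[38,-12,-10] → ·
    (3,4)@(7, 9): e=[-6,12,10] → ·
    (4,6)@(9, 13): e=[2,12,2] → #
    (5,6)@(11, 13): e=[34,-4,-14] → ·
    (4,7)@(9, 15): e=[-10,20,6] → ·
  covered (2 px):
    · · · · · · ·
    · · · · · · ·
    · · · · · · ·
    · · · # · · ·
    · · · · · · ·
    · · · · · · ·
    · · · · # · ·
    · · · · · · ·
    · · · · · · ·

Answer: 31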